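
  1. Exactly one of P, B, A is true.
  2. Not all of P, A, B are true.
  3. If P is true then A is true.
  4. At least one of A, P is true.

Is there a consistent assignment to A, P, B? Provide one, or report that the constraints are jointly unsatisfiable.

A = True; P = False; B = False

  (1) {P, B, A}: 1 true — exactly one ✓
  (2) {P, A, B}: 1/3 true — not all ✓
  (3) P=F ⇒ A: vacuous ✓
  (4) {A, P}: 1 true — at least one ✓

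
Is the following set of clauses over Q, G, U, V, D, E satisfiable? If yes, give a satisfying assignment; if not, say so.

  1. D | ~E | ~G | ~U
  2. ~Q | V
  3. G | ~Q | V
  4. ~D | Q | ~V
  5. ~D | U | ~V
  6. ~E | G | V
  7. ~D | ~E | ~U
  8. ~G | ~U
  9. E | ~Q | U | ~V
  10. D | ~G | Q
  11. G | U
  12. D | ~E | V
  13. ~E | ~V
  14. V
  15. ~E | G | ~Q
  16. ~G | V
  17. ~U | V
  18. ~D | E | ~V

Unit clause (V) forces V = True.
In (~E | ~V) only ~E is left, so E = False.
In (~D | E | ~V) only ~D is left, so D = False.
Set Q = True.
  then (E | ~Q | U | ~V) forces U = True.
  then (~G | ~U) forces G = False.
All clauses satisfied.

Q=T, G=F, U=T, V=T, D=F, E=F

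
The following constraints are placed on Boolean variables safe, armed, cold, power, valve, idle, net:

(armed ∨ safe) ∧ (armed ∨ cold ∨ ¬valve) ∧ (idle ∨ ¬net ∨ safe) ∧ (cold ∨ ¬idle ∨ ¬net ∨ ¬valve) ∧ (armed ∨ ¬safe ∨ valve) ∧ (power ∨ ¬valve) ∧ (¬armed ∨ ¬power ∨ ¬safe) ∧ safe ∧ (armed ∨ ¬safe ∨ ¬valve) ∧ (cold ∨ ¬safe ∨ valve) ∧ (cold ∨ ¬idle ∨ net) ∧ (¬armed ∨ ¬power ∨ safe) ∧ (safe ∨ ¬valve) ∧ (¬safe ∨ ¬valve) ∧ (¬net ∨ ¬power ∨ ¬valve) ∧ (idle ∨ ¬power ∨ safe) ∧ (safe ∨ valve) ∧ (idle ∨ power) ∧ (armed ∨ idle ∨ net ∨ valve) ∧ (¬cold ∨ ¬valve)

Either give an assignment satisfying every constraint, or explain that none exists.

safe = True; armed = True; cold = True; power = False; valve = False; idle = True; net = True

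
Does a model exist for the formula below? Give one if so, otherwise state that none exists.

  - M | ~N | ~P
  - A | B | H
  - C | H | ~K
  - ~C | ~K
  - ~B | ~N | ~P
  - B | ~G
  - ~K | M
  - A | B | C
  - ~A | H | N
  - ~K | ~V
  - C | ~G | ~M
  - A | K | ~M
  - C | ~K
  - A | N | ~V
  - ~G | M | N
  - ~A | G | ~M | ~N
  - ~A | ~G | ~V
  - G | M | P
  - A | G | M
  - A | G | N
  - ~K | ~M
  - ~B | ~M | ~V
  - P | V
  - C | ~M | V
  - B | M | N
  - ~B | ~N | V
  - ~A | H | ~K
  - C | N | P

Set G = False.
Set N = False.
  then (A | G | N) forces A = True.
  then (~A | H | N) forces H = True.
Try K = True:
  (~C | ~K) forces C = False.
  clause (C | ~K) is falsified — backtrack.
So K = False.
Set M = False.
  then (G | M | P) forces P = True.
  then (B | M | N) forces B = True.
Set C = False.
Set V = True.
All clauses satisfied.

G = False, N = False, K = False, M = False, B = True, A = True, P = True, C = False, H = True, V = True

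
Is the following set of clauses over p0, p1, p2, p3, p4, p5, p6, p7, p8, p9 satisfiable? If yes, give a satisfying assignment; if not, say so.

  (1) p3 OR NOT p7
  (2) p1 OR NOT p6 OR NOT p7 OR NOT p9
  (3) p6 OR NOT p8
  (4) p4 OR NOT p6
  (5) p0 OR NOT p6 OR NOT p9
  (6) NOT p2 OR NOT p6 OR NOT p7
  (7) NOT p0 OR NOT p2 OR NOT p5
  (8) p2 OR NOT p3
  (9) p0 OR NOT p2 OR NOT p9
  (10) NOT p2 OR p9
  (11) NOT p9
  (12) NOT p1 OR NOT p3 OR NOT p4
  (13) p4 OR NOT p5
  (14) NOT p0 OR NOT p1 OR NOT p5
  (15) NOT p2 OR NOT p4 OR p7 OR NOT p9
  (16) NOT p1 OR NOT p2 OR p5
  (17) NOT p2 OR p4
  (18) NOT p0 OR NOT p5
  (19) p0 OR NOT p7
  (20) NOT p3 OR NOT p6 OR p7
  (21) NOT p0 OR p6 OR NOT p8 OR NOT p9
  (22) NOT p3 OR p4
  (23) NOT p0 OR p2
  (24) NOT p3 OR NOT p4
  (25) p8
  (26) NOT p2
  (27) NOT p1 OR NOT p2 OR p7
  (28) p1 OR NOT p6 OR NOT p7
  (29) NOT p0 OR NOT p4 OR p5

Unit clause (NOT p9) forces p9 = False.
Unit clause (p8) forces p8 = True.
Unit clause (NOT p2) forces p2 = False.
In (p6 OR NOT p8) only p6 is left, so p6 = True.
In (p4 OR NOT p6) only p4 is left, so p4 = True.
In (p2 OR NOT p3) only NOT p3 is left, so p3 = False.
In (NOT p0 OR p2) only NOT p0 is left, so p0 = False.
In (p3 OR NOT p7) only NOT p7 is left, so p7 = False.
Set p1 = True.
Set p5 = False.
All clauses satisfied.

p0: False, p1: True, p2: False, p3: False, p4: True, p5: False, p6: True, p7: False, p8: True, p9: False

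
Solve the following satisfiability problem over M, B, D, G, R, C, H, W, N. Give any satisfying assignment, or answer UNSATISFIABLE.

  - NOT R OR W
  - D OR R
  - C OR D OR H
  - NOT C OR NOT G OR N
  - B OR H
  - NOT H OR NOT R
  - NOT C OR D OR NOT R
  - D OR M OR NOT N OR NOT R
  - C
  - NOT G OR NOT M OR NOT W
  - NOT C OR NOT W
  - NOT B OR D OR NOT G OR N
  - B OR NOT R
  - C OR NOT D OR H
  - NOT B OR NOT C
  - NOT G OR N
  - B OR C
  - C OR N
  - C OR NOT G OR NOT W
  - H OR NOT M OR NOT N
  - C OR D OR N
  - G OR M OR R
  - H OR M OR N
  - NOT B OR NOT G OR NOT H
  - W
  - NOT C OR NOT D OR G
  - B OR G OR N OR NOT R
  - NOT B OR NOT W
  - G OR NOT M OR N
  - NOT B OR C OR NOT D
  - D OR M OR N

UNSATISFIABLE

Case C = True:
  (NOT C OR NOT W) forces W = False.
  Clause (W) is falsified — contradiction.
Case C = False:
  Clause (C) is falsified — contradiction.
Both cases fail, so the formula is unsatisfiable.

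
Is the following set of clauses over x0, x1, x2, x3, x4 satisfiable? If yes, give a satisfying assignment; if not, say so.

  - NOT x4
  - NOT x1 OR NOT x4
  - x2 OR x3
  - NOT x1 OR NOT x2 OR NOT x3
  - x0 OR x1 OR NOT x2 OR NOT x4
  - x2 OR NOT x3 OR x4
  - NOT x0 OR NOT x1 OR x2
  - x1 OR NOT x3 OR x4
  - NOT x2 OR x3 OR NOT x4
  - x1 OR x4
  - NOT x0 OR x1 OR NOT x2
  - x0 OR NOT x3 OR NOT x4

x0: False, x1: True, x2: True, x3: False, x4: False

Unit clause (NOT x4) forces x4 = False.
In (x1 OR x4) only x1 is left, so x1 = True.
Set x0 = False.
Try x2 = False:
  (x2 OR x3) forces x3 = True.
  clause (x2 OR NOT x3 OR x4) is falsified — backtrack.
So x2 = True.
  then (NOT x1 OR NOT x2 OR NOT x3) forces x3 = False.
All clauses satisfied.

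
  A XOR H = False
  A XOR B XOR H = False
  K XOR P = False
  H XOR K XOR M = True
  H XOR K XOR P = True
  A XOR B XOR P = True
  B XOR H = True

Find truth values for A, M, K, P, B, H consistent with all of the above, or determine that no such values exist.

A: True, M: False, K: False, P: False, B: False, H: True

A XOR H = T XOR T = False ✓
A XOR B XOR H = T XOR F XOR T = False ✓
K XOR P = F XOR F = False ✓
H XOR K XOR M = T XOR F XOR F = True ✓
H XOR K XOR P = T XOR F XOR F = True ✓
A XOR B XOR P = T XOR F XOR F = True ✓
B XOR H = F XOR T = True ✓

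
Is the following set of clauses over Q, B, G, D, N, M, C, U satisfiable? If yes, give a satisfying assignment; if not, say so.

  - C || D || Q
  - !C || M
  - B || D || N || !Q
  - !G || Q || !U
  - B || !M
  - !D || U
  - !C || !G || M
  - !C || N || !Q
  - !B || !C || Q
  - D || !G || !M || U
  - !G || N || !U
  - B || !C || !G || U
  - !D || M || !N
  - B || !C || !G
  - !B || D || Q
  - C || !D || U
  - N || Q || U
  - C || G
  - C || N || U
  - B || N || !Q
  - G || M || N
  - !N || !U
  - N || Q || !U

Set Q = True.
Set B = True.
Set G = True.
Try D = True:
  (!D || U) forces U = True.
  (!G || N || !U) forces N = True.
  clause (!N || !U) is falsified — backtrack.
So D = False.
Try N = False:
  (!C || N || !Q) forces C = False.
  (!G || N || !U) forces U = False.
  clause (C || N || U) is falsified — backtrack.
So N = True.
  then (!N || !U) forces U = False.
  then (D || !G || !M || U) forces M = False.
  then (!C || M) forces C = False.
All clauses satisfied.

Q = True; B = True; G = True; D = False; N = True; M = False; C = False; U = False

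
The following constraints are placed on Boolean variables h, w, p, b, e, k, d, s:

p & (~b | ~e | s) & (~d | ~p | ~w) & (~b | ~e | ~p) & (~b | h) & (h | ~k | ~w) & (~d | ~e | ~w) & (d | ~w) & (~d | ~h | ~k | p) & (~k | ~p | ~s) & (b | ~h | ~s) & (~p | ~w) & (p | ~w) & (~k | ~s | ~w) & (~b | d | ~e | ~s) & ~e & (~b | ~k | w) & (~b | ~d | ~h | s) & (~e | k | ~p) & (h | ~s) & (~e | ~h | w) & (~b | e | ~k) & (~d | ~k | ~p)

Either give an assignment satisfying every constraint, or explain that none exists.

Unit clause (p) forces p = True.
In (~p | ~w) only ~w is left, so w = False.
Unit clause (~e) forces e = False.
Set h = False.
  then (~b | h) forces b = False.
  then (h | ~s) forces s = False.
Set k = True.
  then (~d | ~k | ~p) forces d = False.
All clauses satisfied.

h: False, w: False, p: True, b: False, e: False, k: True, d: False, s: False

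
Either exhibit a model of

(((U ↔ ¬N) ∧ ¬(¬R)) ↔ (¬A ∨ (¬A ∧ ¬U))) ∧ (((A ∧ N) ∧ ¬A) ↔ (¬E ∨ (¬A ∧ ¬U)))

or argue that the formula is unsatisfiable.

R=T, E=T, N=T, A=T, U=T

  ((U ↔ ¬N) ∧ ¬(¬R)) ↔ (¬A ∨ (¬A ∧ ¬U)) = True
    (U ↔ ¬N) ∧ ¬(¬R) = False
      U ↔ ¬N = False
        ¬N = False
      ¬(¬R) = True
        ¬R = False
    ¬A ∨ (¬A ∧ ¬U) = False
      ¬A = False
      ¬A ∧ ¬U = False
        ¬A = False
        ¬U = False
  ((A ∧ N) ∧ ¬A) ↔ (¬E ∨ (¬A ∧ ¬U)) = True
    (A ∧ N) ∧ ¬A = False
      A ∧ N = True
      ¬A = False
    ¬E ∨ (¬A ∧ ¬U) = False
      ¬E = False
      ¬A ∧ ¬U = False
        ¬A = False
        ¬U = False
Both conjuncts True, so the formula holds.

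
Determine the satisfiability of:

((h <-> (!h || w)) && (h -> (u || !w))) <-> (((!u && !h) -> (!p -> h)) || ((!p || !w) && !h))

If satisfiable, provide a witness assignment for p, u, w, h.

p = True, u = True, w = True, h = True

  ((h <-> (!h || w)) && (h -> (u || !w))) <-> (((!u && !h) -> (!p -> h)) || ((!p || !w) && !h)) = True
    (h <-> (!h || w)) && (h -> (u || !w)) = True
      h <-> (!h || w) = True
        !h || w = True
          !h = False
      h -> (u || !w) = True
        u || !w = True
          !w = False
    ((!u && !h) -> (!p -> h)) || ((!p || !w) && !h) = True
      (!u && !h) -> (!p -> h) = True
        !u && !h = False
          !u = False
          !h = False
        !p -> h = True
          !p = False
      (!p || !w) && !h = False
        !p || !w = False
          !p = False
          !w = False
        !h = False
The formula evaluates to True.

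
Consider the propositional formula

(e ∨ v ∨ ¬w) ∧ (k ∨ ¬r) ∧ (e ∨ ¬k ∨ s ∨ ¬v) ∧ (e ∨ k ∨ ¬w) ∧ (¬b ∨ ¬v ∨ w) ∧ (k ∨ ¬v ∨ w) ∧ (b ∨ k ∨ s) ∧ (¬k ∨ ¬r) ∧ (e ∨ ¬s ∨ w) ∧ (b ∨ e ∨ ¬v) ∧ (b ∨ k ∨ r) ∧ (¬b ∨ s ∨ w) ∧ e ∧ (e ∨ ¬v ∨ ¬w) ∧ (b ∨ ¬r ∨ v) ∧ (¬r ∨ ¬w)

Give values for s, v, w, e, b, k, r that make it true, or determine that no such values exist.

Unit clause (e) forces e = True.
Set s = True.
Set v = False.
Set w = True.
  then (¬r ∨ ¬w) forces r = False.
Set b = False.
  then (b ∨ k ∨ r) forces k = True.
All clauses satisfied.

s=T; v=F; w=T; e=T; b=F; k=T; r=F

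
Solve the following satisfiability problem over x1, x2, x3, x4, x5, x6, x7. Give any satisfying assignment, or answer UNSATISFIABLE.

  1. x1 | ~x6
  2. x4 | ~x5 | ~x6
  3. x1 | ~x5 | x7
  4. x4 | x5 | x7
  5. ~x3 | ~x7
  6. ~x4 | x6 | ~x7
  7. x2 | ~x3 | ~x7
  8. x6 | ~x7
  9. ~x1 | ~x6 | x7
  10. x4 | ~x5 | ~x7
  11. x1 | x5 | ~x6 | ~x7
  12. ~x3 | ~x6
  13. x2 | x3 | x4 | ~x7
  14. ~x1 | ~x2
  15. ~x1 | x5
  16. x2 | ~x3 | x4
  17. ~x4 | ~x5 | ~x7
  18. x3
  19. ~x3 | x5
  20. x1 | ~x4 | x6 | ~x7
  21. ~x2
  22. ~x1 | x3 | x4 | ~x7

x1 = True; x2 = False; x3 = True; x4 = True; x5 = True; x6 = False; x7 = False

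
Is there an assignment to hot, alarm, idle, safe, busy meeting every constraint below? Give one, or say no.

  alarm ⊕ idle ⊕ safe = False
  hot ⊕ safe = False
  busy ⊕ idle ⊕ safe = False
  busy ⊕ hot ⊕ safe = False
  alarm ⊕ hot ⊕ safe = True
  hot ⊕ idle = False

No satisfying assignment exists.

Adding constraints 1, 3, 4, 5 mod 2: every variable appears an even number of times on the left, so the left side is 0.
But the right sides sum to 1 (mod 2). 0 ≠ 1 — the system is inconsistent.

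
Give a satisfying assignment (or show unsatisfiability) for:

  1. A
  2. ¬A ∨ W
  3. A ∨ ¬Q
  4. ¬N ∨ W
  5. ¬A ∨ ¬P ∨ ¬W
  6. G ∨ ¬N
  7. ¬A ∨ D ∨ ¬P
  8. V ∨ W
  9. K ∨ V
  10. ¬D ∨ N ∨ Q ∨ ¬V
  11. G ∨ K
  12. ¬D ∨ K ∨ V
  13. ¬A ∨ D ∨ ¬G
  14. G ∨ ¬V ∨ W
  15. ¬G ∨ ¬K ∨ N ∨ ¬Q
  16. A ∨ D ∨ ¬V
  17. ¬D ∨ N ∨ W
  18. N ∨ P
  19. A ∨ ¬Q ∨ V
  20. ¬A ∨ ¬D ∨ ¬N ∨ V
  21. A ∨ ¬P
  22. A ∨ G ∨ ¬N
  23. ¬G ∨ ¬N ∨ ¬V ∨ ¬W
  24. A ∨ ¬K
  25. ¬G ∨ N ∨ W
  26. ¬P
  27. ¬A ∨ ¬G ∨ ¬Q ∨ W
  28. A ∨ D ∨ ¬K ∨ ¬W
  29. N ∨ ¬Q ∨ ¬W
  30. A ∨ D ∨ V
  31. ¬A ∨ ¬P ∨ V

Case A = True:
  (¬A ∨ W) forces W = True.
  (¬A ∨ ¬P ∨ ¬W) forces P = False.
  (N ∨ P) forces N = True.
  (G ∨ ¬N) forces G = True.
  (¬A ∨ D ∨ ¬G) forces D = True.
  (¬A ∨ ¬D ∨ ¬N ∨ V) forces V = True.
  Clause (¬G ∨ ¬N ∨ ¬V ∨ ¬W) is falsified — contradiction.
Case A = False:
  Clause (A) is falsified — contradiction.
Both cases fail, so the formula is unsatisfiable.

Unsatisfiable — no assignment works.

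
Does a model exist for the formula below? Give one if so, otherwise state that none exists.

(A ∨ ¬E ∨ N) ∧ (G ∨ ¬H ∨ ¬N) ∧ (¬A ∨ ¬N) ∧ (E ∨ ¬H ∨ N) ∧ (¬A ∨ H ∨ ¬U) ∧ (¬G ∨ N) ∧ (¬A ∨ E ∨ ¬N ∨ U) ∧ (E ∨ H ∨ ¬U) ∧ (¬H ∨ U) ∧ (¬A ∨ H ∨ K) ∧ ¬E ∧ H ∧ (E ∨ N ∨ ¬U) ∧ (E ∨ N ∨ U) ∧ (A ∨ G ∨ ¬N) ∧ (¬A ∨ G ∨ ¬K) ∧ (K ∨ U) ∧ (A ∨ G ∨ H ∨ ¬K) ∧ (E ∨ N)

K = False; G = True; E = False; U = True; N = True; A = False; H = True

Unit clause (¬E) forces E = False.
Unit clause (H) forces H = True.
In (E ∨ N) only N is left, so N = True.
In (G ∨ ¬H ∨ ¬N) only G is left, so G = True.
In (¬A ∨ ¬N) only ¬A is left, so A = False.
In (¬H ∨ U) only U is left, so U = True.
Set K = False.
All clauses satisfied.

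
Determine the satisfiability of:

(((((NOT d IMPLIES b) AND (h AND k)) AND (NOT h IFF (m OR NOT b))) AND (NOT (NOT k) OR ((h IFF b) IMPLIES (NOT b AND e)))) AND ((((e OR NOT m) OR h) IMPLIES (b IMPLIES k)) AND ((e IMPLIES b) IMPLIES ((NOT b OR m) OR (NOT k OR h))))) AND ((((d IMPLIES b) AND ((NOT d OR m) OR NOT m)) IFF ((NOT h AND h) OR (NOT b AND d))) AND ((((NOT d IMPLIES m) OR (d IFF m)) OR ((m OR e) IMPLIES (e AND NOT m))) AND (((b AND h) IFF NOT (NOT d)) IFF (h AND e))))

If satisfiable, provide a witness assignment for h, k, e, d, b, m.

The formula is unsatisfiable.

The conjunct ((d IMPLIES b) AND ((NOT d OR m) OR NOT m)) IFF ((NOT h AND h) OR (NOT b AND d)) is unsatisfiable on its own:
  d = True: simplifies to (b AND (m OR NOT m)) IFF ((NOT h AND h) OR NOT b).
    b = True: simplifies to (m OR NOT m) IFF (NOT h AND h).
      m = True: simplifies to NOT h AND h.
        h = True: the conjunct NOT h is False.
        h = False: the conjunct h is False.
      m = False: simplifies to NOT h AND h.
        h = True: the conjunct NOT h is False.
        h = False: the conjunct h is False.
    b = False: this becomes (False AND (m OR NOT m)) IFF ((NOT h AND h) OR True) = False.
  d = False: simplifies to NOT h AND h.
    h = True: the conjunct NOT h is False.
    h = False: the conjunct h is False.
So the whole conjunction is unsatisfiable.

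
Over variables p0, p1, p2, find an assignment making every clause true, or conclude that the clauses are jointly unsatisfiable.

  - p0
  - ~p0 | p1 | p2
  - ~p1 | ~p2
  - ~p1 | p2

Unit clause (p0) forces p0 = True.
Try p1 = True:
  (~p1 | ~p2) forces p2 = False.
  clause (~p1 | p2) is falsified — backtrack.
So p1 = False.
  then (~p0 | p1 | p2) forces p2 = True.
Check each clause:
  (p0): p0 holds.
  (~p0 | p1 | p2): p2 holds.
  (~p1 | ~p2): ~p1 holds.
  (~p1 | p2): ~p1 holds.
All clauses satisfied.

p0=T; p1=F; p2=T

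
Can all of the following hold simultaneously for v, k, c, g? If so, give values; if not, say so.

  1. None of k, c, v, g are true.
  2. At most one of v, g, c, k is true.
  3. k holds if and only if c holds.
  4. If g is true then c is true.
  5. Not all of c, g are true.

v = False; k = False; c = False; g = False

  (1) {k, c, v, g}: 0 true — none ✓
  (2) {v, g, c, k}: 0 true — at most one ✓
  (3) k=F, c=F — same ✓
  (4) g=F ⇒ c: vacuous ✓
  (5) {c, g}: 0/2 true — not all ✓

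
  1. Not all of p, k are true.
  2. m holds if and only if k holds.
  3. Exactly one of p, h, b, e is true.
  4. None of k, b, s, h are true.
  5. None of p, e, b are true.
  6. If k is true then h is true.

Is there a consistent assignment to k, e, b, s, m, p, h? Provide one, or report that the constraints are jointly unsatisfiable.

The formula is unsatisfiable.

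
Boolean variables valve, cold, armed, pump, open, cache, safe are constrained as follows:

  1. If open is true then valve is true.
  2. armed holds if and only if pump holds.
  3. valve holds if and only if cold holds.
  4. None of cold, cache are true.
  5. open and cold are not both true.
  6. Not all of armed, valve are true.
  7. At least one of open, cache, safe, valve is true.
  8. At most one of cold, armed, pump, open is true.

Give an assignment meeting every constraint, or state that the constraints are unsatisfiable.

valve = False, cold = False, armed = False, pump = False, open = False, cache = False, safe = True

  (1) open=F ⇒ valve: vacuous ✓
  (2) armed=F, pump=F — same ✓
  (3) valve=F, cold=F — same ✓
  (4) {cold, cache}: 0 true — none ✓
  (5) open=F, cold=F — not both ✓
  (6) {armed, valve}: 0/2 true — not all ✓
  (7) {open, cache, safe, valve}: 1 true — at least one ✓
  (8) {cold, armed, pump, open}: 0 true — at most one ✓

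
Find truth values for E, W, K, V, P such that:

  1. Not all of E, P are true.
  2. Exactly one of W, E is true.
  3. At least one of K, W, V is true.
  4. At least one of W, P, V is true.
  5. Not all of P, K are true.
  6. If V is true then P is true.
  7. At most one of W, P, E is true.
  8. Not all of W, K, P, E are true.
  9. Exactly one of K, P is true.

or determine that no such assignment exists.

E: False; W: True; K: True; V: False; P: False

  (1) {E, P}: 0/2 true — not all ✓
  (2) {W, E}: 1 true — exactly one ✓
  (3) {K, W, V}: 2 true — at least one ✓
  (4) {W, P, V}: 1 true — at least one ✓
  (5) {P, K}: 1/2 true — not all ✓
  (6) V=F ⇒ P: vacuous ✓
  (7) {W, P, E}: 1 true — at most one ✓
  (8) {W, K, P, E}: 2/4 true — not all ✓
  (9) {K, P}: 1 true — exactly one ✓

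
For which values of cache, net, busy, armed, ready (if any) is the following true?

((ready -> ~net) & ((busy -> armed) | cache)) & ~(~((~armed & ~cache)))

cache = False, net = False, busy = False, armed = False, ready = True

  (ready -> ~net) & ((busy -> armed) | cache) = True
    ready -> ~net = True
      ~net = True
    (busy -> armed) | cache = True
      busy -> armed = True
  ~(~((~armed & ~cache))) = True
    ~((~armed & ~cache)) = False
      ~armed & ~cache = True
        ~armed = True
        ~cache = True
Both conjuncts True, so the formula holds.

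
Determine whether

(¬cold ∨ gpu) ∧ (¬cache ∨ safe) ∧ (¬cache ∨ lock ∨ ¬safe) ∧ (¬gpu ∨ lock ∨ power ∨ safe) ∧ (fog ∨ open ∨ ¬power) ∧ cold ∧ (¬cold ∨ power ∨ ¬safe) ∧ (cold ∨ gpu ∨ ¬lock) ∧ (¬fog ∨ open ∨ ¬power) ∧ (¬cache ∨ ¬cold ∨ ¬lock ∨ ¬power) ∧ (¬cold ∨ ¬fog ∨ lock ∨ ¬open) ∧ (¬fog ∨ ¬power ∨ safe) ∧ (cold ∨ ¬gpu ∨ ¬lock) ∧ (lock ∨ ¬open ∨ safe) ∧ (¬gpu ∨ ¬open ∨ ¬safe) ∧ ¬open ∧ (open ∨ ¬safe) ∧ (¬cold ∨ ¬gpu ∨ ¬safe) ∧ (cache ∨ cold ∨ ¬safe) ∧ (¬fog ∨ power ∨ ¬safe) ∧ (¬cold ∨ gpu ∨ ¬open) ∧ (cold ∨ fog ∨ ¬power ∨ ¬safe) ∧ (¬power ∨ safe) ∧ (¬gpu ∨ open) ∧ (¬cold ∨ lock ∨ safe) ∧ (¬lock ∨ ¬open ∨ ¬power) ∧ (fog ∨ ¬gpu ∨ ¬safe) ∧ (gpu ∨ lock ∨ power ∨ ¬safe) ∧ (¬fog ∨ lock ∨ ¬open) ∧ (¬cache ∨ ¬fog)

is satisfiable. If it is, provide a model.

No satisfying assignment exists.

Case cold = True:
  (¬cold ∨ gpu) forces gpu = True.
  (¬open) forces open = False.
  Clause (¬gpu ∨ open) is falsified — contradiction.
Case cold = False:
  Clause (cold) is falsified — contradiction.
Both cases fail, so the formula is unsatisfiable.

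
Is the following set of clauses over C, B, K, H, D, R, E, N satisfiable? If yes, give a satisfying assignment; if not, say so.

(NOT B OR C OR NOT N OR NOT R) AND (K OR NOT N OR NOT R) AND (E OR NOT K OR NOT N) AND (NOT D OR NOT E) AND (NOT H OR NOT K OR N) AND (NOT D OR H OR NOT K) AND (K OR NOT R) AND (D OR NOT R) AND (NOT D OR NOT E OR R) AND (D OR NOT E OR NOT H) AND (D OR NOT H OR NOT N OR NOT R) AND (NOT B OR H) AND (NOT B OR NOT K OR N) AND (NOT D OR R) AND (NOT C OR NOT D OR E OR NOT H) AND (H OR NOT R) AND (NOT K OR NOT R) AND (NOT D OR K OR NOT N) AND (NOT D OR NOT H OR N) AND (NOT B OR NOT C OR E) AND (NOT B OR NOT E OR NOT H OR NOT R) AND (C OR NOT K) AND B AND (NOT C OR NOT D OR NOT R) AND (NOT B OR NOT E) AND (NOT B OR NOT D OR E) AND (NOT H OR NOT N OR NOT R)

Unit clause (B) forces B = True.
In (NOT B OR NOT E) only NOT E is left, so E = False.
In (NOT B OR NOT D OR E) only NOT D is left, so D = False.
In (D OR NOT R) only NOT R is left, so R = False.
In (NOT B OR H) only H is left, so H = True.
In (NOT B OR NOT C OR E) only NOT C is left, so C = False.
In (C OR NOT K) only NOT K is left, so K = False.
Set N = True.
All clauses satisfied.

C = False, B = True, K = False, H = True, D = False, R = False, E = False, N = True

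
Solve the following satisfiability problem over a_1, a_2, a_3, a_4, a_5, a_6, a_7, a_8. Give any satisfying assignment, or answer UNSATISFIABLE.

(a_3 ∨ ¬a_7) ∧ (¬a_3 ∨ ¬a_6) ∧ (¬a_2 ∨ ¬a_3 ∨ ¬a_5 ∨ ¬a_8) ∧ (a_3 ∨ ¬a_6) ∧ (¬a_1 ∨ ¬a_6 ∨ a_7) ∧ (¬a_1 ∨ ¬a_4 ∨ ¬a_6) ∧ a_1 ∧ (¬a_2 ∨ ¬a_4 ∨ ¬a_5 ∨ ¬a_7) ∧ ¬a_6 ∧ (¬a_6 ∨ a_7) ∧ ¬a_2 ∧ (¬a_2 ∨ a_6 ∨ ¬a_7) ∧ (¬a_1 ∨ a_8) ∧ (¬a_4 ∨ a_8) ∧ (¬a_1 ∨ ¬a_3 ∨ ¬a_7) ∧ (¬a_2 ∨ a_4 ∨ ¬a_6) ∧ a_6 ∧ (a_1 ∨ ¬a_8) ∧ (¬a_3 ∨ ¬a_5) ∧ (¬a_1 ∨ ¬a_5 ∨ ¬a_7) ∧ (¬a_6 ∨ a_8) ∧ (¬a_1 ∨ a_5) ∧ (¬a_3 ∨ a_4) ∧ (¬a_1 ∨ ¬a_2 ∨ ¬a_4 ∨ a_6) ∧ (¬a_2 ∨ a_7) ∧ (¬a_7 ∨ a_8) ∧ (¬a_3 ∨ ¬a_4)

Unsatisfiable

Case a_6 = True:
  Clause (¬a_6) is falsified — contradiction.
Case a_6 = False:
  Clause (a_6) is falsified — contradiction.
Both cases fail, so the formula is unsatisfiable.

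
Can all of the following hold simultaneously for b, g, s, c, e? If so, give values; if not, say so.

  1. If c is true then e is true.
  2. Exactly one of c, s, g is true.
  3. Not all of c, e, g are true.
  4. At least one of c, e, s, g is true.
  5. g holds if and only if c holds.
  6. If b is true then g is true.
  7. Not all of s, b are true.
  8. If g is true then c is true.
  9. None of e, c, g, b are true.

b: False; g: False; s: True; c: False; e: False

  (1) c=F ⇒ e: vacuous ✓
  (2) {c, s, g}: 1 true — exactly one ✓
  (3) {c, e, g}: 0/3 true — not all ✓
  (4) {c, e, s, g}: 1 true — at least one ✓
  (5) g=F, c=F — same ✓
  (6) b=F ⇒ g: vacuous ✓
  (7) {s, b}: 1/2 true — not all ✓
  (8) g=F ⇒ c: vacuous ✓
  (9) {e, c, g, b}: 0 true — none ✓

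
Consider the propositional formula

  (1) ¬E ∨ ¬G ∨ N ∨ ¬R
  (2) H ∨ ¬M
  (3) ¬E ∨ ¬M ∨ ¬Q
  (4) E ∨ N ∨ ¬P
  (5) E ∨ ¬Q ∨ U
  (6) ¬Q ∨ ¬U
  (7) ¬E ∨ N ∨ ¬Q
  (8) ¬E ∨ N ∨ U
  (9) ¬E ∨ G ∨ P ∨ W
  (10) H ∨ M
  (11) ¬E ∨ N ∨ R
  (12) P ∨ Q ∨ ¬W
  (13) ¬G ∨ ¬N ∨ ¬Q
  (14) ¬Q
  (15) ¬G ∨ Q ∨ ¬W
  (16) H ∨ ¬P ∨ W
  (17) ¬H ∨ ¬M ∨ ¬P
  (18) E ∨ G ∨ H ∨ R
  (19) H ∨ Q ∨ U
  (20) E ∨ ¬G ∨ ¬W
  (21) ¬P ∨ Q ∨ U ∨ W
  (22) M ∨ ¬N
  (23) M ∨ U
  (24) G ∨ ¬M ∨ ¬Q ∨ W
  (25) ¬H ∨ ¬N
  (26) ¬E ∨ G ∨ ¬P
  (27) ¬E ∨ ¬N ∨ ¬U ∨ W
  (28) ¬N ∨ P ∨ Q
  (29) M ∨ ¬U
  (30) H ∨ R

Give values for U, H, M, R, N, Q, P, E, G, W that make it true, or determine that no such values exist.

U = True, H = True, M = True, R = True, N = False, Q = False, P = False, E = False, G = True, W = False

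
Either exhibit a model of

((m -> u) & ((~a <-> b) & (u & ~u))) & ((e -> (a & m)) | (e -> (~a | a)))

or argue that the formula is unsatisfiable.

Case u = True: the conjunct ~u is False.
Case u = False: the conjunct u is False.
Both cases fail — unsatisfiable.

Unsatisfiable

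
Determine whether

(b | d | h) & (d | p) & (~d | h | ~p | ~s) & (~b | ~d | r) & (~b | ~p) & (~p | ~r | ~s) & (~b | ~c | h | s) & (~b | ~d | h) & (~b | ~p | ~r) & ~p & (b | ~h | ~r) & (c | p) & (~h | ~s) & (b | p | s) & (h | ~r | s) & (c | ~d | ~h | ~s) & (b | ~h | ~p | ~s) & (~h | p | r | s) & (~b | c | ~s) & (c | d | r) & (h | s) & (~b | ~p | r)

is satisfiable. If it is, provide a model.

Unit clause (~p) forces p = False.
In (c | p) only c is left, so c = True.
In (d | p) only d is left, so d = True.
Set h = False.
  then (~b | ~d | h) forces b = False.
  then (b | p | s) forces s = True.
Set r = False.
All clauses satisfied.

h = False, p = False, s = True, c = True, d = True, b = False, r = False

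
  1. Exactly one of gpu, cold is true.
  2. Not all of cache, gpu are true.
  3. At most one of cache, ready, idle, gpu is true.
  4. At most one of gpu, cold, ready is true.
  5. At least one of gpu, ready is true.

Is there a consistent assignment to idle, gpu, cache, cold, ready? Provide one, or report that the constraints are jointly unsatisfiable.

idle: False; gpu: True; cache: False; cold: False; ready: False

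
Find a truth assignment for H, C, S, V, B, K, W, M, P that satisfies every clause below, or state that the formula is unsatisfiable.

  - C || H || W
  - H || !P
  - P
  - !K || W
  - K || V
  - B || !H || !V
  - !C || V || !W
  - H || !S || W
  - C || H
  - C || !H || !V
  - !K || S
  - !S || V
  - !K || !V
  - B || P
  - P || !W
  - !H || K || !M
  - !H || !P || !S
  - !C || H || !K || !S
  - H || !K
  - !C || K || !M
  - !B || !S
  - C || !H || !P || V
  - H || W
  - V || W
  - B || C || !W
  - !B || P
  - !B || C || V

Unit clause (P) forces P = True.
In (H || !P) only H is left, so H = True.
In (!H || !P || !S) only !S is left, so S = False.
In (!K || S) only !K is left, so K = False.
In (!H || K || !M) only !M is left, so M = False.
In (K || V) only V is left, so V = True.
In (B || !H || !V) only B is left, so B = True.
In (C || !H || !V) only C is left, so C = True.
Set W = False.
All clauses satisfied.

H: True, C: True, S: False, V: True, B: True, K: False, W: False, M: False, P: True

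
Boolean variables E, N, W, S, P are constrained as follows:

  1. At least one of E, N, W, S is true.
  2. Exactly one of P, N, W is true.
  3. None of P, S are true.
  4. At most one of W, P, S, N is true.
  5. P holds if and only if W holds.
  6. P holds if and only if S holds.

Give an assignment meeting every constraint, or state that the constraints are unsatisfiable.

E=T; N=T; W=F; S=F; P=F

  (1) {E, N, W, S}: 2 true — at least one ✓
  (2) {P, N, W}: 1 true — exactly one ✓
  (3) {P, S}: 0 true — none ✓
  (4) {W, P, S, N}: 1 true — at most one ✓
  (5) P=F, W=F — same ✓
  (6) P=F, S=F — same ✓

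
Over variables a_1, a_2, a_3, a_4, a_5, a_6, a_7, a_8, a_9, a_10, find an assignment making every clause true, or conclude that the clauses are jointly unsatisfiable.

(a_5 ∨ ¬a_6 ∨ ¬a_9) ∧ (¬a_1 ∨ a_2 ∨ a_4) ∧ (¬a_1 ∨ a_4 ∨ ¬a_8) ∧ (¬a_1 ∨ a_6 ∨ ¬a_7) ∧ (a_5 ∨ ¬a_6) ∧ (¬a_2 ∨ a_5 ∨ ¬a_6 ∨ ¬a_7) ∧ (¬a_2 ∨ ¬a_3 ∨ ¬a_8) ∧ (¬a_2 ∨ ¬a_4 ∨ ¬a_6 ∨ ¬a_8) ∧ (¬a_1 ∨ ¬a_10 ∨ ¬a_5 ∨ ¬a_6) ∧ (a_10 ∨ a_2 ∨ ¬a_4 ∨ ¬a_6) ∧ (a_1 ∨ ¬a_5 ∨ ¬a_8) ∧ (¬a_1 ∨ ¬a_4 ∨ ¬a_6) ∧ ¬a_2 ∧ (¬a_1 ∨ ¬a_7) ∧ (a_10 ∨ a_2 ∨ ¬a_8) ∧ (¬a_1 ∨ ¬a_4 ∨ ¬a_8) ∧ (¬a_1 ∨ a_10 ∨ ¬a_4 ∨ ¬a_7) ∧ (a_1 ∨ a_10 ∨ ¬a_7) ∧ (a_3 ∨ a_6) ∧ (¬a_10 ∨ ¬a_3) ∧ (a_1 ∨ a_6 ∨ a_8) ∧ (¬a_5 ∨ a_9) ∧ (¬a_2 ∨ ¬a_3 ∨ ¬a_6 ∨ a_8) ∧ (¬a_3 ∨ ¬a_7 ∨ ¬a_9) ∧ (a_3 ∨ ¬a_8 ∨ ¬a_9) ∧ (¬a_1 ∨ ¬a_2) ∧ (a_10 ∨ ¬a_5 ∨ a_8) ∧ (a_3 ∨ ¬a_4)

a_1: True, a_2: False, a_3: True, a_4: True, a_5: False, a_6: False, a_7: False, a_8: False, a_9: False, a_10: False

Unit clause (¬a_2) forces a_2 = False.
Set a_1 = True.
  then (¬a_1 ∨ a_2 ∨ a_4) forces a_4 = True.
  then (¬a_1 ∨ ¬a_4 ∨ ¬a_6) forces a_6 = False.
  then (¬a_1 ∨ ¬a_7) forces a_7 = False.
  then (¬a_1 ∨ ¬a_4 ∨ ¬a_8) forces a_8 = False.
  then (a_3 ∨ a_6) forces a_3 = True.
  then (¬a_10 ∨ ¬a_3) forces a_10 = False.
  then (a_10 ∨ ¬a_5 ∨ a_8) forces a_5 = False.
Set a_9 = False.
All clauses satisfied.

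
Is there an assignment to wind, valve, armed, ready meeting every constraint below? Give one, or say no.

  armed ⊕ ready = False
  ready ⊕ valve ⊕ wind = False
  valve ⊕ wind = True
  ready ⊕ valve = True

wind = True, valve = False, armed = True, ready = True

armed ⊕ ready = T ⊕ T = False ✓
ready ⊕ valve ⊕ wind = T ⊕ F ⊕ T = False ✓
valve ⊕ wind = F ⊕ T = True ✓
ready ⊕ valve = T ⊕ F = True ✓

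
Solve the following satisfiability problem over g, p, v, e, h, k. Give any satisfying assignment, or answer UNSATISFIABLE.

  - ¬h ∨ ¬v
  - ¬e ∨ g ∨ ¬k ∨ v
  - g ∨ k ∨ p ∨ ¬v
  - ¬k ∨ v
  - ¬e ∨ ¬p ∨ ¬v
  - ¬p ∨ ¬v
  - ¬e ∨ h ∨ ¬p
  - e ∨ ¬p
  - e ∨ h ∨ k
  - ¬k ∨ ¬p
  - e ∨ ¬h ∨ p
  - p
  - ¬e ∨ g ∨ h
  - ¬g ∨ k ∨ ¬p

g = False; p = True; v = False; e = True; h = True; k = False

Unit clause (p) forces p = True.
In (¬p ∨ ¬v) only ¬v is left, so v = False.
In (e ∨ ¬p) only e is left, so e = True.
In (¬k ∨ ¬p) only ¬k is left, so k = False.
In (¬g ∨ k ∨ ¬p) only ¬g is left, so g = False.
In (¬e ∨ h ∨ ¬p) only h is left, so h = True.
All clauses satisfied.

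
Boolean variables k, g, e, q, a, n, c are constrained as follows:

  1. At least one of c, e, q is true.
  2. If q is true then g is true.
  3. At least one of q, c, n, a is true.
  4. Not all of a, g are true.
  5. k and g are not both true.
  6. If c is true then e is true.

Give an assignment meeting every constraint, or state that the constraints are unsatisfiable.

k = False, g = False, e = True, q = False, a = True, n = True, c = False

  (1) {c, e, q}: 1 true — at least one ✓
  (2) q=F ⇒ g: vacuous ✓
  (3) {q, c, n, a}: 2 true — at least one ✓
  (4) {a, g}: 1/2 true — not all ✓
  (5) k=F, g=F — not both ✓
  (6) c=F ⇒ e: vacuous ✓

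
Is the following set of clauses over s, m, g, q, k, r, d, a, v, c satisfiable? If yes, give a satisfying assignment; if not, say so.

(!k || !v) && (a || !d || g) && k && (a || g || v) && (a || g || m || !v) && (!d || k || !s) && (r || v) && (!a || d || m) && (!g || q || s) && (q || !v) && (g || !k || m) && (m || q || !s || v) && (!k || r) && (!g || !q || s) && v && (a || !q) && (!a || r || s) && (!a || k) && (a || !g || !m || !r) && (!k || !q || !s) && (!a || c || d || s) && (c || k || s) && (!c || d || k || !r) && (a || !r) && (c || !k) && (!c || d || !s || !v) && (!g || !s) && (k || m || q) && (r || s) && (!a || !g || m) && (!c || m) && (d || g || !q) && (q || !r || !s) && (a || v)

Case k = True:
  (!k || !v) forces v = False.
  Clause (v) is falsified — contradiction.
Case k = False:
  Clause (k) is falsified — contradiction.
Both cases fail, so the formula is unsatisfiable.

Unsatisfiable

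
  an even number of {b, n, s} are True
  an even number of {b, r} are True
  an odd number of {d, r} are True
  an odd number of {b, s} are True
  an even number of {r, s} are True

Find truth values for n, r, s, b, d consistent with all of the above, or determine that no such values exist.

Adding constraints 2, 4, 5 mod 2: every variable appears an even number of times on the left, so the left side is 0.
But the right sides sum to 1 (mod 2). 0 ≠ 1 — the system is inconsistent.

The formula is unsatisfiable.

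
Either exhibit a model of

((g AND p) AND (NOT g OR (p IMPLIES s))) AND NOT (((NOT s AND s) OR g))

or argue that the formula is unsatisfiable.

Case g = True: the conjunct NOT (((NOT s AND s) OR g)) becomes NOT (((NOT s AND s) OR True)) = False.
Case g = False: the conjunct g is False.
Both cases fail — unsatisfiable.

The formula is unsatisfiable.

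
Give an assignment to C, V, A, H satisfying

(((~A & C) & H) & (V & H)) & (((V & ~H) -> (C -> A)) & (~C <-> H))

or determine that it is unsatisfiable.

Case H = True: the formula simplifies to ((~A & C) & V) & ~C.
  C = True: the conjunct ~C is False.
  C = False: the conjunct C is False.
Case H = False: the conjunct H is False.
Both cases fail — unsatisfiable.

Unsatisfiable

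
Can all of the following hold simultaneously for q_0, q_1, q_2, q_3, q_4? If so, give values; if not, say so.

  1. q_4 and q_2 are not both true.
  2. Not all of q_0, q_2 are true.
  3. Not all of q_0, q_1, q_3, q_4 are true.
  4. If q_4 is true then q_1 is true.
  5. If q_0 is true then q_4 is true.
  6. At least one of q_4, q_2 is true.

q_0: False; q_1: True; q_2: True; q_3: False; q_4: False

  (1) q_4=F, q_2=T — not both ✓
  (2) {q_0, q_2}: 1/2 true — not all ✓
  (3) {q_0, q_1, q_3, q_4}: 1/4 true — not all ✓
  (4) q_4=F ⇒ q_1: vacuous ✓
  (5) q_0=F ⇒ q_4: vacuous ✓
  (6) {q_4, q_2}: 1 true — at least one ✓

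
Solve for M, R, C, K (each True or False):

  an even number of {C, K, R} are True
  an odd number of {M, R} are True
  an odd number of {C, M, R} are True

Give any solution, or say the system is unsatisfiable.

M: True; R: False; C: False; K: False

{C, K, R}: 0 true → even ✓
{M, R}: 1 true → odd ✓
{C, M, R}: 1 true → odd ✓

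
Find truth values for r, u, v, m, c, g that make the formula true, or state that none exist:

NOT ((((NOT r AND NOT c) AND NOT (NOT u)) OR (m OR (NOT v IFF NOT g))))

r = True, u = True, v = False, m = False, c = False, g = True

  NOT ((((NOT r AND NOT c) AND NOT (NOT u)) OR (m OR (NOT v IFF NOT g)))) = True
    ((NOT r AND NOT c) AND NOT (NOT u)) OR (m OR (NOT v IFF NOT g)) = False
      (NOT r AND NOT c) AND NOT (NOT u) = False
        NOT r AND NOT c = False
          NOT r = False
          NOT c = True
        NOT (NOT u) = True
          NOT u = False
      m OR (NOT v IFF NOT g) = False
        NOT v IFF NOT g = False
          NOT v = True
          NOT g = False
The formula evaluates to True.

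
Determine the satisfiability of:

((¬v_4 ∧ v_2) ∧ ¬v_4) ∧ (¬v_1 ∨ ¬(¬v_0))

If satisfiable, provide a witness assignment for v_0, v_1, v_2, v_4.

v_0=F; v_1=F; v_2=T; v_4=F

  (¬v_4 ∧ v_2) ∧ ¬v_4 = True
    ¬v_4 ∧ v_2 = True
      ¬v_4 = True
    ¬v_4 = True
  ¬v_1 ∨ ¬(¬v_0) = True
    ¬v_1 = True
    ¬(¬v_0) = False
      ¬v_0 = True
Both conjuncts True, so the formula holds.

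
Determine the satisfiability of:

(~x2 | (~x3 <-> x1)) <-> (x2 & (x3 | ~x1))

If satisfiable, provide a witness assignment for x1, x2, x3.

x1 = False; x2 = True; x3 = True

  (~x2 | (~x3 <-> x1)) <-> (x2 & (x3 | ~x1)) = True
    ~x2 | (~x3 <-> x1) = True
      ~x2 = False
      ~x3 <-> x1 = True
        ~x3 = False
    x2 & (x3 | ~x1) = True
      x3 | ~x1 = True
        ~x1 = True
The formula evaluates to True.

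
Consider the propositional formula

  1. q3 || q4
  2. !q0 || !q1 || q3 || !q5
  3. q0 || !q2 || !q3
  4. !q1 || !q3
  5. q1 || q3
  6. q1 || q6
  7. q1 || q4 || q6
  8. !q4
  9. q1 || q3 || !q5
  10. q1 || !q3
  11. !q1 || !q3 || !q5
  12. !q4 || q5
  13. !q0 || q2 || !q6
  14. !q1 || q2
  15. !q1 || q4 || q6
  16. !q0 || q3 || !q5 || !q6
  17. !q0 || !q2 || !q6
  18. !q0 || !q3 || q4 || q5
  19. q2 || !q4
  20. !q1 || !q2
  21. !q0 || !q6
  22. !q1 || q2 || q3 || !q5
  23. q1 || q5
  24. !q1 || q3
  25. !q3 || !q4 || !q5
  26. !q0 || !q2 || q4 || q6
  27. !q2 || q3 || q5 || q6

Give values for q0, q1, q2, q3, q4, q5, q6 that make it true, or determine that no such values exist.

Case q1 = True:
  (!q1 || !q3) forces q3 = False.
  Clause (!q1 || q3) is falsified — contradiction.
Case q1 = False:
  (q1 || q3) forces q3 = True.
  Clause (q1 || !q3) is falsified — contradiction.
Both cases fail, so the formula is unsatisfiable.

No satisfying assignment exists.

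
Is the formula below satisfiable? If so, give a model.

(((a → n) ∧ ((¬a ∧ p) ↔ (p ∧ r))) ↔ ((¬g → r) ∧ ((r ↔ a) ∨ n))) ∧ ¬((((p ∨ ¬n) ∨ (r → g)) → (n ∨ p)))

p = False, n = False, r = False, g = False, a = True

  ((a → n) ∧ ((¬a ∧ p) ↔ (p ∧ r))) ↔ ((¬g → r) ∧ ((r ↔ a) ∨ n)) = True
    (a → n) ∧ ((¬a ∧ p) ↔ (p ∧ r)) = False
      a → n = False
      (¬a ∧ p) ↔ (p ∧ r) = True
        ¬a ∧ p = False
          ¬a = False
        p ∧ r = False
    (¬g → r) ∧ ((r ↔ a) ∨ n) = False
      ¬g → r = False
        ¬g = True
      (r ↔ a) ∨ n = False
        r ↔ a = False
  ¬((((p ∨ ¬n) ∨ (r → g)) → (n ∨ p))) = True
    ((p ∨ ¬n) ∨ (r → g)) → (n ∨ p) = False
      (p ∨ ¬n) ∨ (r → g) = True
        p ∨ ¬n = True
          ¬n = True
        r → g = True
      n ∨ p = False
Both conjuncts True, so the formula holds.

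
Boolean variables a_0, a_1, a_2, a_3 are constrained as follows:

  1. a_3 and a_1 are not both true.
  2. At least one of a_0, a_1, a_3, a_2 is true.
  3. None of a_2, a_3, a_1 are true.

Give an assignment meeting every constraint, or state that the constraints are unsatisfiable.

a_0 = True; a_1 = False; a_2 = False; a_3 = False

  (1) a_3=F, a_1=F — not both ✓
  (2) {a_0, a_1, a_3, a_2}: 1 true — at least one ✓
  (3) {a_2, a_3, a_1}: 0 true — none ✓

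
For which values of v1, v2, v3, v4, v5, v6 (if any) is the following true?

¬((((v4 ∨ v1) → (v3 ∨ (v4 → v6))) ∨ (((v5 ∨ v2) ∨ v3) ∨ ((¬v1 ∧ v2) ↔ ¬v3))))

v1: True, v2: False, v3: False, v4: True, v5: False, v6: False

  ¬((((v4 ∨ v1) → (v3 ∨ (v4 → v6))) ∨ (((v5 ∨ v2) ∨ v3) ∨ ((¬v1 ∧ v2) ↔ ¬v3)))) = True
    ((v4 ∨ v1) → (v3 ∨ (v4 → v6))) ∨ (((v5 ∨ v2) ∨ v3) ∨ ((¬v1 ∧ v2) ↔ ¬v3)) = False
      (v4 ∨ v1) → (v3 ∨ (v4 → v6)) = False
        v4 ∨ v1 = True
        v3 ∨ (v4 → v6) = False
          v4 → v6 = False
      ((v5 ∨ v2) ∨ v3) ∨ ((¬v1 ∧ v2) ↔ ¬v3) = False
        (v5 ∨ v2) ∨ v3 = False
          v5 ∨ v2 = False
        (¬v1 ∧ v2) ↔ ¬v3 = False
          ¬v1 ∧ v2 = False
            ¬v1 = False
          ¬v3 = True
The formula evaluates to True.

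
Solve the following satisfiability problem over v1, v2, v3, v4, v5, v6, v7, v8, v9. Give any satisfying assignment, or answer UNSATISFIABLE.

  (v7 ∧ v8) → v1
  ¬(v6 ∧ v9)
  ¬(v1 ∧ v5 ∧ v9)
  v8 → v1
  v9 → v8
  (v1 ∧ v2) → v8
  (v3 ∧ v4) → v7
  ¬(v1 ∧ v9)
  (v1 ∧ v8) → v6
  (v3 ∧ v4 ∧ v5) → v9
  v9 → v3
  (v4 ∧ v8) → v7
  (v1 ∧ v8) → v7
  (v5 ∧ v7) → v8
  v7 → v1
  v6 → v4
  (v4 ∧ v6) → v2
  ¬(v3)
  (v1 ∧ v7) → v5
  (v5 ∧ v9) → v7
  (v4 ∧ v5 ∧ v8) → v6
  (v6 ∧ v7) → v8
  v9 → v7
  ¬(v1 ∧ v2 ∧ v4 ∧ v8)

v1=F, v2=F, v3=F, v4=T, v5=F, v6=F, v7=F, v8=F, v9=F

Unit clause (¬v3) forces v3 = False.
In (v3 ∨ ¬v9) only ¬v9 is left, so v9 = False.
Set v1 = False.
  then (v1 ∨ ¬v7) forces v7 = False.
  then (v1 ∨ ¬v8) forces v8 = False.
Set v2 = False.
Set v4 = True.
  then (v2 ∨ ¬v4 ∨ ¬v6) forces v6 = False.
Set v5 = False.
All clauses satisfied.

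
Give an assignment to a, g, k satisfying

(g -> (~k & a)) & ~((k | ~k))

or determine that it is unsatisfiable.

The formula is unsatisfiable.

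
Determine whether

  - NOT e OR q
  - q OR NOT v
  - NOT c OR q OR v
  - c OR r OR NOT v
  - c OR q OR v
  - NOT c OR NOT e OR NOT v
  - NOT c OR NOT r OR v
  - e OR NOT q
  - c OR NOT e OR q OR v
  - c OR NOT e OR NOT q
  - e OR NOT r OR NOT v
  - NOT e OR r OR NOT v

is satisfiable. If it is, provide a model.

Set c = True.
Try e = False:
  (e OR NOT q) forces q = False.
  (q OR NOT v) forces v = False.
  clause (NOT c OR q OR v) is falsified — backtrack.
So e = True.
  then (NOT e OR q) forces q = True.
  then (NOT c OR NOT e OR NOT v) forces v = False.
  then (NOT c OR NOT r OR v) forces r = False.
All clauses satisfied.

c=T; e=T; r=F; v=F; q=T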